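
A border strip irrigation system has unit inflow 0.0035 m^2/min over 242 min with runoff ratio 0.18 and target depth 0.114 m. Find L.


L = q*t/((1+r)*Z)
L = 0.0035*242/((1+0.18)*0.114)
L = 0.847/0.13452

6.2965 m


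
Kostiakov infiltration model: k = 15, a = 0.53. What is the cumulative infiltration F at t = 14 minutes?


F = k * t^a = 15 * 14^0.53
F = 15 * 4.049933

60.7490 mm


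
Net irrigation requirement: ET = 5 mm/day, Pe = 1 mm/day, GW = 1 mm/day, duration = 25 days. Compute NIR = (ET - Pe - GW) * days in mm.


Daily deficit = ET - Pe - GW = 5 - 1 - 1 = 3 mm/day
NIR = 3 * 25 = 75 mm

75.0000 mm


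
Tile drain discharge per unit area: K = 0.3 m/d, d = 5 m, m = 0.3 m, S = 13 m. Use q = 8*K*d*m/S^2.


q = 8*K*d*m/S^2
q = 8*0.3*5*0.3/13^2
q = 3.6000 / 169

0.0213 m/d


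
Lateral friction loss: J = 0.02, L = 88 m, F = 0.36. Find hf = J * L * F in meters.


hf = J * L * F = 0.02 * 88 * 0.36 = 0.6336 m

0.6336 m


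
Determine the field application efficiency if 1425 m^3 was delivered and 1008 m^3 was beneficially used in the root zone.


Ea = V_root / V_field * 100 = 1008 / 1425 * 100 = 70.7368%

70.7368 %


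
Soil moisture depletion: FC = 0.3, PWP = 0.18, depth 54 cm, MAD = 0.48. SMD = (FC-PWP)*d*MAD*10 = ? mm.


SMD = (FC - PWP) * d * MAD * 10
SMD = (0.3 - 0.18) * 54 * 0.48 * 10
SMD = 0.1200 * 54 * 0.48 * 10

31.1040 mm


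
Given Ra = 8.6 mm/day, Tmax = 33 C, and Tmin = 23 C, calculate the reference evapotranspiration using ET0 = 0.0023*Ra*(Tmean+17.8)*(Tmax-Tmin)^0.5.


Tmean = (Tmax + Tmin)/2 = (33 + 23)/2 = 28.0
ET0 = 0.0023 * 8.6 * (28.0 + 17.8) * sqrt(33 - 23)
ET0 = 0.0023 * 8.6 * 45.8 * 3.162278

2.8648 mm/day


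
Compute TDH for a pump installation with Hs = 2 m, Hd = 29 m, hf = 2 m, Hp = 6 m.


TDH = Hs + Hd + hf + Hp = 2 + 29 + 2 + 6 = 39

39 m


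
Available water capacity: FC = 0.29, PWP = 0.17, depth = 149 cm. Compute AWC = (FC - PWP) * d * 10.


AWC = (FC - PWP) * d * 10
AWC = (0.29 - 0.17) * 149 * 10
AWC = 0.1200 * 149 * 10

178.8000 mm


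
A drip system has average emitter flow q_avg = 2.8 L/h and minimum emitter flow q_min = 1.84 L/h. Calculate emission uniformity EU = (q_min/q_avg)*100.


EU = (q_min/q_avg)*100 = (1.84/2.8)*100 = 65.7143%

65.7143 %


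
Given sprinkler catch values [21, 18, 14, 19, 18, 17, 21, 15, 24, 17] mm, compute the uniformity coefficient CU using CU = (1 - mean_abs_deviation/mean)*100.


mean = 18.400000 mm
MAD = 2.280000 mm
CU = (1 - 2.280000/18.400000)*100

87.6087 %


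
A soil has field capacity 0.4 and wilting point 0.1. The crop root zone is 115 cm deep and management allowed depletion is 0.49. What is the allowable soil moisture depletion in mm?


SMD = (FC - PWP) * d * MAD * 10
SMD = (0.4 - 0.1) * 115 * 0.49 * 10
SMD = 0.3000 * 115 * 0.49 * 10

169.0500 mm


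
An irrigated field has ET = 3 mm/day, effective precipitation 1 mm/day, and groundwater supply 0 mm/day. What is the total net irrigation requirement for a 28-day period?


Daily deficit = ET - Pe - GW = 3 - 1 - 0 = 2 mm/day
NIR = 2 * 28 = 56 mm

56.0000 mm


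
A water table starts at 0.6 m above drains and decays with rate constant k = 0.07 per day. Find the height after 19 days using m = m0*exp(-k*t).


m = m0 * exp(-k*t)
m = 0.6 * exp(-0.07 * 19)
m = 0.6 * exp(-1.3300)

0.1587 m


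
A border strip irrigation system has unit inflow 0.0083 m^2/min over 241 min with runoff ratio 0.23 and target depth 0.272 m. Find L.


L = q*t/((1+r)*Z)
L = 0.0083*241/((1+0.23)*0.272)
L = 2.0003/0.33456

5.9789 m


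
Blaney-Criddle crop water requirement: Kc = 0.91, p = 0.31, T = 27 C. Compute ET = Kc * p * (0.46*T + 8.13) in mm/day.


ET = Kc * p * (0.46*T + 8.13)
ET = 0.91 * 0.31 * (0.46*27 + 8.13)
ET = 0.91 * 0.31 * 20.5500

5.7972 mm/day


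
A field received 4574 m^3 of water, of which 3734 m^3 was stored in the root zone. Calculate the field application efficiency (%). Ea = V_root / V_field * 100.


Ea = V_root / V_field * 100 = 3734 / 4574 * 100 = 81.6353%

81.6353 %


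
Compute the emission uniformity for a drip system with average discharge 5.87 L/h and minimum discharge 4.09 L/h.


EU = (q_min/q_avg)*100 = (4.09/5.87)*100 = 69.6763%

69.6763 %


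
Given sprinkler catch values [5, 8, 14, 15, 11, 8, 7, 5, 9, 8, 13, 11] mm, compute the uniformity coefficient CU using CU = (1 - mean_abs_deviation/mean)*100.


mean = 9.500000 mm
MAD = 2.750000 mm
CU = (1 - 2.750000/9.500000)*100

71.0526 %


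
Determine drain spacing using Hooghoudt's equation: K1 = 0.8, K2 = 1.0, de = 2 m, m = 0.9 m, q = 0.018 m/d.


S^2 = 8*K2*de*m/q + 4*K1*m^2/q
S^2 = 8*1.0*2*0.9/0.018 + 4*0.8*0.9^2/0.018
S = sqrt(944.0000)

30.7246 m


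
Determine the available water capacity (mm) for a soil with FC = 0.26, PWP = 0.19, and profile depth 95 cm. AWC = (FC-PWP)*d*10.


AWC = (FC - PWP) * d * 10
AWC = (0.26 - 0.19) * 95 * 10
AWC = 0.0700 * 95 * 10

66.5000 mm


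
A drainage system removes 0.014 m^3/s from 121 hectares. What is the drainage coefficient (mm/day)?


DC = Q * 86400 / (A * 10000) * 1000
DC = 0.014 * 86400 / (121 * 10000) * 1000
DC = 1209600.0000 / 1210000

0.9997 mm/day


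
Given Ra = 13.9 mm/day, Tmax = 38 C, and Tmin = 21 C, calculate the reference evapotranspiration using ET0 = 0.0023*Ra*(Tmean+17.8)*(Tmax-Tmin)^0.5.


Tmean = (Tmax + Tmin)/2 = (38 + 21)/2 = 29.5
ET0 = 0.0023 * 13.9 * (29.5 + 17.8) * sqrt(38 - 21)
ET0 = 0.0023 * 13.9 * 47.3 * 4.123106

6.2349 mm/day


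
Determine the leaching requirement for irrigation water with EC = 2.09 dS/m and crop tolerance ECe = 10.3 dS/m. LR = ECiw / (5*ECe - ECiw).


LR = ECiw / (5*ECe - ECiw)
LR = 2.09 / (5*10.3 - 2.09)
LR = 2.09 / 49.4100

0.0423


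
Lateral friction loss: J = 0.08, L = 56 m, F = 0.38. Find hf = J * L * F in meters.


hf = J * L * F = 0.08 * 56 * 0.38 = 1.7024 m

1.7024 m


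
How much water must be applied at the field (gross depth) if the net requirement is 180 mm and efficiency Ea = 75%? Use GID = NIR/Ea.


Ea = 75% = 0.75
GID = NIR / Ea = 180 / 0.75 = 240.0000 mm

240.0000 mm


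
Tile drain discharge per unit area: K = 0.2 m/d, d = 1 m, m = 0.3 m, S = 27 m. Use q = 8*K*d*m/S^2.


q = 8*K*d*m/S^2
q = 8*0.2*1*0.3/27^2
q = 0.4800 / 729

6.5844e-04 m/d


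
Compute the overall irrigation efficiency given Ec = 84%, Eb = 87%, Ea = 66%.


Ec = 0.84, Eb = 0.87, Ea = 0.66
E = 0.84 * 0.87 * 0.66 * 100 = 48.2328%

48.2328 %


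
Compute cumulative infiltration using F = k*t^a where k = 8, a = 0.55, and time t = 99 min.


F = k * t^a = 8 * 99^0.55
F = 8 * 12.519857

100.1589 mm


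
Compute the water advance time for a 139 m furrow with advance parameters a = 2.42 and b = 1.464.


t = (L/a)^(1/b)
t = (139/2.42)^(1/1.464)
t = 57.438017^(1/1.464)

15.9089 min


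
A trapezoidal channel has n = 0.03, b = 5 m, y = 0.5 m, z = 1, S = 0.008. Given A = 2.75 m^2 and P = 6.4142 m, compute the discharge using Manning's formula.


R = A/P = 2.75/6.4142 = 0.428736
Q = (1/0.03) * 2.75 * 0.428736^(2/3) * 0.008^0.5

4.6618 m^3/s


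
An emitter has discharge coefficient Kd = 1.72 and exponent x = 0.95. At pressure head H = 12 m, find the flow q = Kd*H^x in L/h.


q = Kd * H^x = 1.72 * 12^0.95 = 1.72 * 10.597958

18.2285 L/h


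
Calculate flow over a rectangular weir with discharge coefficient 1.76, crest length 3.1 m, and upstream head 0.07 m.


Q = C * L * H^(3/2) = 1.76 * 3.1 * 0.07^1.5 = 1.76 * 3.1 * 0.018520

0.1010 m^3/s


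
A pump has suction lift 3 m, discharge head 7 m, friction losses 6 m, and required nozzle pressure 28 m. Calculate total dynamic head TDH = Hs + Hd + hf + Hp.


TDH = Hs + Hd + hf + Hp = 3 + 7 + 6 + 28 = 44

44 m


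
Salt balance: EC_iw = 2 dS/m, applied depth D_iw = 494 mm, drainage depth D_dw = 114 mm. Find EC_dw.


EC_dw = EC_iw * D_iw / D_dw
EC_dw = 2 * 494 / 114
EC_dw = 988 / 114

8.6667 dS/m


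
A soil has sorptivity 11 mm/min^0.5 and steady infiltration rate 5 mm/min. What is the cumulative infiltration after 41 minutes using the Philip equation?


F = S*sqrt(t) + A*t
F = 11*sqrt(41) + 5*41
F = 11*6.403124 + 205

275.4344 mm


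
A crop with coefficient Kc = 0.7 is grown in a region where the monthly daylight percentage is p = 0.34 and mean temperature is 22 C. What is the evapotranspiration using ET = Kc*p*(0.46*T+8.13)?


ET = Kc * p * (0.46*T + 8.13)
ET = 0.7 * 0.34 * (0.46*22 + 8.13)
ET = 0.7 * 0.34 * 18.2500

4.3435 mm/day


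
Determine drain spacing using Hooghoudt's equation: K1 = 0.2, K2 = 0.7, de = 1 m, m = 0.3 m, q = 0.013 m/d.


S^2 = 8*K2*de*m/q + 4*K1*m^2/q
S^2 = 8*0.7*1*0.3/0.013 + 4*0.2*0.3^2/0.013
S = sqrt(134.7692)

11.6090 m


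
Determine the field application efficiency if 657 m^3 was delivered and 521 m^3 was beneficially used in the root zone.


Ea = V_root / V_field * 100 = 521 / 657 * 100 = 79.2998%

79.2998 %


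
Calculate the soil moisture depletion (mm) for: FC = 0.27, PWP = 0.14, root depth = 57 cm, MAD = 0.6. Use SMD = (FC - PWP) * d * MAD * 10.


SMD = (FC - PWP) * d * MAD * 10
SMD = (0.27 - 0.14) * 57 * 0.6 * 10
SMD = 0.1300 * 57 * 0.6 * 10

44.4600 mm


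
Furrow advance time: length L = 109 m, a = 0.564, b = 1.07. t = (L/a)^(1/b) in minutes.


t = (L/a)^(1/b)
t = (109/0.564)^(1/1.07)
t = 193.262411^(1/1.07)

136.9577 min


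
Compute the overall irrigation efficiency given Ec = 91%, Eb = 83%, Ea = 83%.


Ec = 0.91, Eb = 0.83, Ea = 0.83
E = 0.91 * 0.83 * 0.83 * 100 = 62.6899%

62.6899 %


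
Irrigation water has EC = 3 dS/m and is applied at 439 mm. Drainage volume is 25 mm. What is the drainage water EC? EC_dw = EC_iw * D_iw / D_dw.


EC_dw = EC_iw * D_iw / D_dw
EC_dw = 3 * 439 / 25
EC_dw = 1317 / 25

52.6800 dS/m


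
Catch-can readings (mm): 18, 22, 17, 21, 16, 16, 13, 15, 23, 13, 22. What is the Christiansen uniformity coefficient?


mean = 17.818182 mm
MAD = 3.074380 mm
CU = (1 - 3.074380/17.818182)*100

82.7458 %


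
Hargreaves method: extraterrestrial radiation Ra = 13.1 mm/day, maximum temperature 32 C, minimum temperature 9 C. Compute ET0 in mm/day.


Tmean = (Tmax + Tmin)/2 = (32 + 9)/2 = 20.5
ET0 = 0.0023 * 13.1 * (20.5 + 17.8) * sqrt(32 - 9)
ET0 = 0.0023 * 13.1 * 38.3 * 4.795832

5.5343 mm/day


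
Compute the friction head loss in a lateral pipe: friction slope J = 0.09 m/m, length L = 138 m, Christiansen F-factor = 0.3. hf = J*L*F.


hf = J * L * F = 0.09 * 138 * 0.3 = 3.7260 m

3.7260 m


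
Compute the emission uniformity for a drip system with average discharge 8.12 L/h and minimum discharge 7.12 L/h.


EU = (q_min/q_avg)*100 = (7.12/8.12)*100 = 87.6847%

87.6847 %


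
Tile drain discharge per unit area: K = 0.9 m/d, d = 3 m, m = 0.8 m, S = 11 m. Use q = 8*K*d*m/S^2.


q = 8*K*d*m/S^2
q = 8*0.9*3*0.8/11^2
q = 17.2800 / 121

0.1428 m/d


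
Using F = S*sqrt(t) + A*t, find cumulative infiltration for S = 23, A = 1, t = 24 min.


F = S*sqrt(t) + A*t
F = 23*sqrt(24) + 1*24
F = 23*4.898979 + 24

136.6765 mm


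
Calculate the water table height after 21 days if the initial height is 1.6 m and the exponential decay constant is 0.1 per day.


m = m0 * exp(-k*t)
m = 1.6 * exp(-0.1 * 21)
m = 1.6 * exp(-2.1000)

0.1959 m


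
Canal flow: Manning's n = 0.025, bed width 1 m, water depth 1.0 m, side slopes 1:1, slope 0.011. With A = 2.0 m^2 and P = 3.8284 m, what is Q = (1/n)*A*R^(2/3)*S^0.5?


R = A/P = 2.0/3.8284 = 0.522411
Q = (1/0.025) * 2.0 * 0.522411^(2/3) * 0.011^0.5

5.4425 m^3/s


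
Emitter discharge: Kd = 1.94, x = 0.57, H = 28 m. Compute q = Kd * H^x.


q = Kd * H^x = 1.94 * 28^0.57 = 1.94 * 6.681594

12.9623 L/h


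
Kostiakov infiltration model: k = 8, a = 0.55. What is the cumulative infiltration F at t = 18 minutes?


F = k * t^a = 8 * 18^0.55
F = 8 * 4.902300

39.2184 mm


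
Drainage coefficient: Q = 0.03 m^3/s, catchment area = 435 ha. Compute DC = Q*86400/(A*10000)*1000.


DC = Q * 86400 / (A * 10000) * 1000
DC = 0.03 * 86400 / (435 * 10000) * 1000
DC = 2592000.0000 / 4350000

0.5959 mm/day


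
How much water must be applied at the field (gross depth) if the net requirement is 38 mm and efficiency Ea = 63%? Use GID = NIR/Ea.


Ea = 63% = 0.63
GID = NIR / Ea = 38 / 0.63 = 60.3175 mm

60.3175 mm


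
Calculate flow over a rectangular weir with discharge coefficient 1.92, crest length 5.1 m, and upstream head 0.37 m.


Q = C * L * H^(3/2) = 1.92 * 5.1 * 0.37^1.5 = 1.92 * 5.1 * 0.225062

2.2038 m^3/s


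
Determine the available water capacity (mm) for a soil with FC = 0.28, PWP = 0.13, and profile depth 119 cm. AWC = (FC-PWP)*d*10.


AWC = (FC - PWP) * d * 10
AWC = (0.28 - 0.13) * 119 * 10
AWC = 0.1500 * 119 * 10

178.5000 mm


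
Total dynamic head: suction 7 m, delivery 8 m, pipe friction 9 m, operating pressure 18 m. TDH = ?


TDH = Hs + Hd + hf + Hp = 7 + 8 + 9 + 18 = 42

42 m


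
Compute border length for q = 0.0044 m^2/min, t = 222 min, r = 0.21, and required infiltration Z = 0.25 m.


L = q*t/((1+r)*Z)
L = 0.0044*222/((1+0.21)*0.25)
L = 0.9768/0.3025

3.2291 m


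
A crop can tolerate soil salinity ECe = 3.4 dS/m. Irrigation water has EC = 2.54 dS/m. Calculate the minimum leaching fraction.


LR = ECiw / (5*ECe - ECiw)
LR = 2.54 / (5*3.4 - 2.54)
LR = 2.54 / 14.4600

0.1757


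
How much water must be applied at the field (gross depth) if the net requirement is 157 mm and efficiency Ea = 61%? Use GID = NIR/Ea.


Ea = 61% = 0.61
GID = NIR / Ea = 157 / 0.61 = 257.3770 mm

257.3770 mm


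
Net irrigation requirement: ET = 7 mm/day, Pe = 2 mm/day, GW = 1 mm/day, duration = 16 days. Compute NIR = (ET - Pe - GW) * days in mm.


Daily deficit = ET - Pe - GW = 7 - 2 - 1 = 4 mm/day
NIR = 4 * 16 = 64 mm

64.0000 mm


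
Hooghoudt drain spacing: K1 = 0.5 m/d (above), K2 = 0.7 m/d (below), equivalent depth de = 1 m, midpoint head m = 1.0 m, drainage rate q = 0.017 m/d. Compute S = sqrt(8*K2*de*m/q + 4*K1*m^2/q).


S^2 = 8*K2*de*m/q + 4*K1*m^2/q
S^2 = 8*0.7*1*1.0/0.017 + 4*0.5*1.0^2/0.017
S = sqrt(447.0588)

21.1438 m


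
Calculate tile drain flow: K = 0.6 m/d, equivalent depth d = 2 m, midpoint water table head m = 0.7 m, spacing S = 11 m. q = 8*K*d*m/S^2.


q = 8*K*d*m/S^2
q = 8*0.6*2*0.7/11^2
q = 6.7200 / 121

0.0555 m/d


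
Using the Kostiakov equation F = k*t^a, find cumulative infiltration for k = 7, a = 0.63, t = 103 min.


F = k * t^a = 7 * 103^0.63
F = 7 * 18.539049

129.7733 mm


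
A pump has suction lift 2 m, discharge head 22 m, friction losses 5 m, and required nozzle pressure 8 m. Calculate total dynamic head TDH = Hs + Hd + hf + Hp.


TDH = Hs + Hd + hf + Hp = 2 + 22 + 5 + 8 = 37

37 m


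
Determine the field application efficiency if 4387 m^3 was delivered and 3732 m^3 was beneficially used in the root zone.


Ea = V_root / V_field * 100 = 3732 / 4387 * 100 = 85.0695%

85.0695 %


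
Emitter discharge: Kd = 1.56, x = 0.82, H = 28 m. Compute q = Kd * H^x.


q = Kd * H^x = 1.56 * 28^0.82 = 1.56 * 15.369848

23.9770 L/h


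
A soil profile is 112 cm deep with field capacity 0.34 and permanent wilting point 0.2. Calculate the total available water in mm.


AWC = (FC - PWP) * d * 10
AWC = (0.34 - 0.2) * 112 * 10
AWC = 0.1400 * 112 * 10

156.8000 mm


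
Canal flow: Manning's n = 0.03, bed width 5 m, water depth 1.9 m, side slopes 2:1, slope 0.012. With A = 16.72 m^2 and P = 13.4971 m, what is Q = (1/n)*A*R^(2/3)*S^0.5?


R = A/P = 16.72/13.4971 = 1.238785
Q = (1/0.03) * 16.72 * 1.238785^(2/3) * 0.012^0.5

70.4211 m^3/s


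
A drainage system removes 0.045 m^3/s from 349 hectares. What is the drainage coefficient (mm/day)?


DC = Q * 86400 / (A * 10000) * 1000
DC = 0.045 * 86400 / (349 * 10000) * 1000
DC = 3888000.0000 / 3490000

1.1140 mm/day


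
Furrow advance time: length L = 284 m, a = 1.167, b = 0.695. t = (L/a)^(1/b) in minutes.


t = (L/a)^(1/b)
t = (284/1.167)^(1/0.695)
t = 243.359040^(1/0.695)

2712.9989 min


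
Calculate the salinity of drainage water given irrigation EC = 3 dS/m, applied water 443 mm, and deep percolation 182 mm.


EC_dw = EC_iw * D_iw / D_dw
EC_dw = 3 * 443 / 182
EC_dw = 1329 / 182

7.3022 dS/m


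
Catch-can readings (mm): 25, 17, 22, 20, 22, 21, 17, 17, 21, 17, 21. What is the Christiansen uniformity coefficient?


mean = 20.000000 mm
MAD = 2.181818 mm
CU = (1 - 2.181818/20.000000)*100

89.0909 %


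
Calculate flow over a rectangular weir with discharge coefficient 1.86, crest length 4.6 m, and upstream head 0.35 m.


Q = C * L * H^(3/2) = 1.86 * 4.6 * 0.35^1.5 = 1.86 * 4.6 * 0.207063

1.7716 m^3/s


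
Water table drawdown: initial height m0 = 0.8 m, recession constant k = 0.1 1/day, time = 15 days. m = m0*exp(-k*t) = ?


m = m0 * exp(-k*t)
m = 0.8 * exp(-0.1 * 15)
m = 0.8 * exp(-1.5000)

0.1785 m


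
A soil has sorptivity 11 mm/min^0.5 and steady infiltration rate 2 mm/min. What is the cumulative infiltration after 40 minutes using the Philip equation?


F = S*sqrt(t) + A*t
F = 11*sqrt(40) + 2*40
F = 11*6.324555 + 80

149.5701 mm


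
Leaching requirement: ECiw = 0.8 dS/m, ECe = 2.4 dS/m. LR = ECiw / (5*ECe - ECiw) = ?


LR = ECiw / (5*ECe - ECiw)
LR = 0.8 / (5*2.4 - 0.8)
LR = 0.8 / 11.2000

0.0714


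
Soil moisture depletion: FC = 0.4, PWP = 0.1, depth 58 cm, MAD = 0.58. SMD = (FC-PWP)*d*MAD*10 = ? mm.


SMD = (FC - PWP) * d * MAD * 10
SMD = (0.4 - 0.1) * 58 * 0.58 * 10
SMD = 0.3000 * 58 * 0.58 * 10

100.9200 mm


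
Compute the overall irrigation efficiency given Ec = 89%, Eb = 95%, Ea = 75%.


Ec = 0.89, Eb = 0.95, Ea = 0.75
E = 0.89 * 0.95 * 0.75 * 100 = 63.4125%

63.4125 %


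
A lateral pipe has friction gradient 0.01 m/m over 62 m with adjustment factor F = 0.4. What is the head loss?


hf = J * L * F = 0.01 * 62 * 0.4 = 0.2480 m

0.2480 m


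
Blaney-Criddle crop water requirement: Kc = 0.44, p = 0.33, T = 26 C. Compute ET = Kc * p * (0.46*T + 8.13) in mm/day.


ET = Kc * p * (0.46*T + 8.13)
ET = 0.44 * 0.33 * (0.46*26 + 8.13)
ET = 0.44 * 0.33 * 20.0900

2.9171 mm/day


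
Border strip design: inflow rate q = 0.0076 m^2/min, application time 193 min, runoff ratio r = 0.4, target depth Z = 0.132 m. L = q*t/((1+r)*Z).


L = q*t/((1+r)*Z)
L = 0.0076*193/((1+0.4)*0.132)
L = 1.4668/0.1848

7.9372 m


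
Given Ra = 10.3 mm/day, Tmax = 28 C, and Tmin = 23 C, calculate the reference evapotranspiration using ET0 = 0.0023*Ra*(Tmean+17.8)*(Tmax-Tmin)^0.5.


Tmean = (Tmax + Tmin)/2 = (28 + 23)/2 = 25.5
ET0 = 0.0023 * 10.3 * (25.5 + 17.8) * sqrt(28 - 23)
ET0 = 0.0023 * 10.3 * 43.3 * 2.236068

2.2937 mm/day


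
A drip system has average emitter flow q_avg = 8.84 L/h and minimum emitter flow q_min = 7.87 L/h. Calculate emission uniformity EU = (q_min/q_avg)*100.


EU = (q_min/q_avg)*100 = (7.87/8.84)*100 = 89.0271%

89.0271 %


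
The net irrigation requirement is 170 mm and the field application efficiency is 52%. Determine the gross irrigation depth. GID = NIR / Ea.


Ea = 52% = 0.52
GID = NIR / Ea = 170 / 0.52 = 326.9231 mm

326.9231 mm


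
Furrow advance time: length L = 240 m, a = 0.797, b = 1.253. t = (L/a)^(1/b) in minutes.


t = (L/a)^(1/b)
t = (240/0.797)^(1/1.253)
t = 301.129235^(1/1.253)

95.1162 min


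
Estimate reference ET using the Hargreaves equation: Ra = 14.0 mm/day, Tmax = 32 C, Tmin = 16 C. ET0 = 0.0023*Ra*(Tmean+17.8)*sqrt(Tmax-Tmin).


Tmean = (Tmax + Tmin)/2 = (32 + 16)/2 = 24.0
ET0 = 0.0023 * 14.0 * (24.0 + 17.8) * sqrt(32 - 16)
ET0 = 0.0023 * 14.0 * 41.8 * 4.000000

5.3838 mm/day


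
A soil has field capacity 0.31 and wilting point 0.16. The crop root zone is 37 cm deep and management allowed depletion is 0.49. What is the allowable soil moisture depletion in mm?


SMD = (FC - PWP) * d * MAD * 10
SMD = (0.31 - 0.16) * 37 * 0.49 * 10
SMD = 0.1500 * 37 * 0.49 * 10

27.1950 mm


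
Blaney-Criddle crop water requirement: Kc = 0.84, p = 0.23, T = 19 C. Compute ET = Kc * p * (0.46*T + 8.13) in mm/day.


ET = Kc * p * (0.46*T + 8.13)
ET = 0.84 * 0.23 * (0.46*19 + 8.13)
ET = 0.84 * 0.23 * 16.8700

3.2593 mm/day


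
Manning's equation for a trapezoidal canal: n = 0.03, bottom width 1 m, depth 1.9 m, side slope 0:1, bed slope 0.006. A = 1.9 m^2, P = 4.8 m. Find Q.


R = A/P = 1.9/4.8 = 0.395833
Q = (1/0.03) * 1.9 * 0.395833^(2/3) * 0.006^0.5

2.6447 m^3/s


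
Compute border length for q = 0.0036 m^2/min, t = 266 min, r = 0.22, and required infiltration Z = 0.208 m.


L = q*t/((1+r)*Z)
L = 0.0036*266/((1+0.22)*0.208)
L = 0.9576/0.25376

3.7736 m


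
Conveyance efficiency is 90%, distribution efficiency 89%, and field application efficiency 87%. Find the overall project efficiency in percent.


Ec = 0.9, Eb = 0.89, Ea = 0.87
E = 0.9 * 0.89 * 0.87 * 100 = 69.6870%

69.6870 %


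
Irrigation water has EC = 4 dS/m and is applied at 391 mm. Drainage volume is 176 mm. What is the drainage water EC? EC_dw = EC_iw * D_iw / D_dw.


EC_dw = EC_iw * D_iw / D_dw
EC_dw = 4 * 391 / 176
EC_dw = 1564 / 176

8.8864 dS/m


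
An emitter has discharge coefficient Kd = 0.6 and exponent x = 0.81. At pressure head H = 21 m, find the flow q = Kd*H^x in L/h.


q = Kd * H^x = 0.6 * 21^0.81 = 0.6 * 11.775995

7.0656 L/h


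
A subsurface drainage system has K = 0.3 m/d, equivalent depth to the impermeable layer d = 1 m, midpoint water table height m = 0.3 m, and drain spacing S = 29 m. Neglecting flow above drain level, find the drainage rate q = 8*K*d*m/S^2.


q = 8*K*d*m/S^2
q = 8*0.3*1*0.3/29^2
q = 0.7200 / 841

8.5612e-04 m/d


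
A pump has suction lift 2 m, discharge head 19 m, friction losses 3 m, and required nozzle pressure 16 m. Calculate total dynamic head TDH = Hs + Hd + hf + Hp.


TDH = Hs + Hd + hf + Hp = 2 + 19 + 3 + 16 = 40

40 m


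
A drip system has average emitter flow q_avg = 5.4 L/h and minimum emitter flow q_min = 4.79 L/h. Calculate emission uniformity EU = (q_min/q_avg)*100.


EU = (q_min/q_avg)*100 = (4.79/5.4)*100 = 88.7037%

88.7037 %


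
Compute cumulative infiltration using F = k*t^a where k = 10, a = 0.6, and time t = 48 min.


F = k * t^a = 10 * 48^0.6
F = 10 * 10.203396

102.0340 mm


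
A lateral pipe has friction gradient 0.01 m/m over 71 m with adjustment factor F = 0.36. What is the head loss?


hf = J * L * F = 0.01 * 71 * 0.36 = 0.2556 m

0.2556 m


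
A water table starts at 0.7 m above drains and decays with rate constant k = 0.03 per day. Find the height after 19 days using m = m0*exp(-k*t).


m = m0 * exp(-k*t)
m = 0.7 * exp(-0.03 * 19)
m = 0.7 * exp(-0.5700)

0.3959 m


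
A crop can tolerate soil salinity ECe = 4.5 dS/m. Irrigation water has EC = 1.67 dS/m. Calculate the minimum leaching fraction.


LR = ECiw / (5*ECe - ECiw)
LR = 1.67 / (5*4.5 - 1.67)
LR = 1.67 / 20.8300

0.0802


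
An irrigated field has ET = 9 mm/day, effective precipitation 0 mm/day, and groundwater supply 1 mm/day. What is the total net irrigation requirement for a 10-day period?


Daily deficit = ET - Pe - GW = 9 - 0 - 1 = 8 mm/day
NIR = 8 * 10 = 80 mm

80.0000 mm


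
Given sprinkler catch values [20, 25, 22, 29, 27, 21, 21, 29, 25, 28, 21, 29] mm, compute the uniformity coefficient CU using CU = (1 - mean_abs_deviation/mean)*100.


mean = 24.750000 mm
MAD = 3.125000 mm
CU = (1 - 3.125000/24.750000)*100

87.3737 %


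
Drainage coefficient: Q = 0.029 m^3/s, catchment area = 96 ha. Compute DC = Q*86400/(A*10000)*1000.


DC = Q * 86400 / (A * 10000) * 1000
DC = 0.029 * 86400 / (96 * 10000) * 1000
DC = 2505600.0000 / 960000

2.6100 mm/day


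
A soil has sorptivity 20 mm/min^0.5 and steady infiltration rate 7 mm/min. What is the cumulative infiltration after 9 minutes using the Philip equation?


F = S*sqrt(t) + A*t
F = 20*sqrt(9) + 7*9
F = 20*3.000000 + 63

123.0000 mm


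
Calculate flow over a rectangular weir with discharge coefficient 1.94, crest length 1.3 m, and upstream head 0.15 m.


Q = C * L * H^(3/2) = 1.94 * 1.3 * 0.15^1.5 = 1.94 * 1.3 * 0.058095

0.1465 m^3/s


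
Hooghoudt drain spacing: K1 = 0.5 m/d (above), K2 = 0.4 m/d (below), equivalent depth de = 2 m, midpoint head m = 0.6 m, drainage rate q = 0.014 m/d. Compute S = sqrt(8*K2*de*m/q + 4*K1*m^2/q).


S^2 = 8*K2*de*m/q + 4*K1*m^2/q
S^2 = 8*0.4*2*0.6/0.014 + 4*0.5*0.6^2/0.014
S = sqrt(325.7143)

18.0476 m


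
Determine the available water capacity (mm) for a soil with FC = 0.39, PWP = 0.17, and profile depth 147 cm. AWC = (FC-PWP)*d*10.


AWC = (FC - PWP) * d * 10
AWC = (0.39 - 0.17) * 147 * 10
AWC = 0.2200 * 147 * 10

323.4000 mm


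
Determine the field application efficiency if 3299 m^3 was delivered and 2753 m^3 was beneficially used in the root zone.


Ea = V_root / V_field * 100 = 2753 / 3299 * 100 = 83.4495%

83.4495 %


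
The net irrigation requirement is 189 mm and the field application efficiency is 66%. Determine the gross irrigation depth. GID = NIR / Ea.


Ea = 66% = 0.66
GID = NIR / Ea = 189 / 0.66 = 286.3636 mm

286.3636 mm


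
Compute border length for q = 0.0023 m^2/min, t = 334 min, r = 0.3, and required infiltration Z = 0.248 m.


L = q*t/((1+r)*Z)
L = 0.0023*334/((1+0.3)*0.248)
L = 0.7682/0.3224

2.3828 m


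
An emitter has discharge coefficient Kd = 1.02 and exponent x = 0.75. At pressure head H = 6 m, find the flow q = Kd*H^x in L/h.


q = Kd * H^x = 1.02 * 6^0.75 = 1.02 * 3.833659

3.9103 L/h


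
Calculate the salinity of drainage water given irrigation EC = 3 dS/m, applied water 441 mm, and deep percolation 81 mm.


EC_dw = EC_iw * D_iw / D_dw
EC_dw = 3 * 441 / 81
EC_dw = 1323 / 81

16.3333 dS/m


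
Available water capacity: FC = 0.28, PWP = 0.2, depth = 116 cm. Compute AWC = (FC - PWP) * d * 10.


AWC = (FC - PWP) * d * 10
AWC = (0.28 - 0.2) * 116 * 10
AWC = 0.0800 * 116 * 10

92.8000 mm


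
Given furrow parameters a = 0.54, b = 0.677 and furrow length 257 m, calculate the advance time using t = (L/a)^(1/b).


t = (L/a)^(1/b)
t = (257/0.54)^(1/0.677)
t = 475.925926^(1/0.677)

9015.8452 min


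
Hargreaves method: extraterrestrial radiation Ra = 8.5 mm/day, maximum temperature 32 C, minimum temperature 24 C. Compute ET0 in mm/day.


Tmean = (Tmax + Tmin)/2 = (32 + 24)/2 = 28.0
ET0 = 0.0023 * 8.5 * (28.0 + 17.8) * sqrt(32 - 24)
ET0 = 0.0023 * 8.5 * 45.8 * 2.828427

2.5325 mm/day


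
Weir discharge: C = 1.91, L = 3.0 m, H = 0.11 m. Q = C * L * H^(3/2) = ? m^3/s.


Q = C * L * H^(3/2) = 1.91 * 3.0 * 0.11^1.5 = 1.91 * 3.0 * 0.036483

0.2090 m^3/s


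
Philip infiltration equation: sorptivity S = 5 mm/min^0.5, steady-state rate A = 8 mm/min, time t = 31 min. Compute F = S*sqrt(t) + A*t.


F = S*sqrt(t) + A*t
F = 5*sqrt(31) + 8*31
F = 5*5.567764 + 248

275.8388 mm


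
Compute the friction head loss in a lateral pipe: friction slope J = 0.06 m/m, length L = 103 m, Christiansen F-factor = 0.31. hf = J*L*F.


hf = J * L * F = 0.06 * 103 * 0.31 = 1.9158 m

1.9158 m


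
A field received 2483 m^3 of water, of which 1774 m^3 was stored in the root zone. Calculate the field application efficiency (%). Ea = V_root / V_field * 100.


Ea = V_root / V_field * 100 = 1774 / 2483 * 100 = 71.4458%

71.4458 %


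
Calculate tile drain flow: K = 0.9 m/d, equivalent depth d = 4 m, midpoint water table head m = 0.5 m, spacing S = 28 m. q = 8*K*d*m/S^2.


q = 8*K*d*m/S^2
q = 8*0.9*4*0.5/28^2
q = 14.4000 / 784

0.0184 m/d


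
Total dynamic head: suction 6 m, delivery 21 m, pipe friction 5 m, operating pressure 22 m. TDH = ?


TDH = Hs + Hd + hf + Hp = 6 + 21 + 5 + 22 = 54

54 m


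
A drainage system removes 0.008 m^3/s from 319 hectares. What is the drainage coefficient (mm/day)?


DC = Q * 86400 / (A * 10000) * 1000
DC = 0.008 * 86400 / (319 * 10000) * 1000
DC = 691200.0000 / 3190000

0.2167 mm/day


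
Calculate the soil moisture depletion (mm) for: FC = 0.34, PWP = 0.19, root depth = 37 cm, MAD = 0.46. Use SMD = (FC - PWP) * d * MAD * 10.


SMD = (FC - PWP) * d * MAD * 10
SMD = (0.34 - 0.19) * 37 * 0.46 * 10
SMD = 0.1500 * 37 * 0.46 * 10

25.5300 mm


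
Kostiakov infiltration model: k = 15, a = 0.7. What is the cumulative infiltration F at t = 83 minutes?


F = k * t^a = 15 * 83^0.7
F = 15 * 22.047262

330.7089 mm


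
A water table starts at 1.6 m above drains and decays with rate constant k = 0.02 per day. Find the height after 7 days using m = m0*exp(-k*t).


m = m0 * exp(-k*t)
m = 1.6 * exp(-0.02 * 7)
m = 1.6 * exp(-0.1400)

1.3910 m


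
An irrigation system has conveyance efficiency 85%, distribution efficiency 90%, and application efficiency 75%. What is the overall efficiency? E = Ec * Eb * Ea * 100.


Ec = 0.85, Eb = 0.9, Ea = 0.75
E = 0.85 * 0.9 * 0.75 * 100 = 57.3750%

57.3750 %


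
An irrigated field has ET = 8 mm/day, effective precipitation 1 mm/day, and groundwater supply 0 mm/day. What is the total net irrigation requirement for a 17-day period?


Daily deficit = ET - Pe - GW = 8 - 1 - 0 = 7 mm/day
NIR = 7 * 17 = 119 mm

119.0000 mm


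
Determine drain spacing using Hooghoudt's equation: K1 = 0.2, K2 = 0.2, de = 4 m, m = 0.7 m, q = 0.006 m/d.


S^2 = 8*K2*de*m/q + 4*K1*m^2/q
S^2 = 8*0.2*4*0.7/0.006 + 4*0.2*0.7^2/0.006
S = sqrt(812.0000)

28.4956 m


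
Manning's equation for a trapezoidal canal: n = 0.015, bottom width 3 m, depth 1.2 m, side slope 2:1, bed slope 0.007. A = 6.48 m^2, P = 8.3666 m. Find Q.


R = A/P = 6.48/8.3666 = 0.774508
Q = (1/0.015) * 6.48 * 0.774508^(2/3) * 0.007^0.5

30.4825 m^3/s


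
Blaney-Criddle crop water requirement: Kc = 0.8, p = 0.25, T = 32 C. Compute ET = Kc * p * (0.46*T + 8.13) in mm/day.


ET = Kc * p * (0.46*T + 8.13)
ET = 0.8 * 0.25 * (0.46*32 + 8.13)
ET = 0.8 * 0.25 * 22.8500

4.5700 mm/day


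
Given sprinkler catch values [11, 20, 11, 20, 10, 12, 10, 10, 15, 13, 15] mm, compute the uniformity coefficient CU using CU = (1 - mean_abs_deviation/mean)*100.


mean = 13.363636 mm
MAD = 3.008264 mm
CU = (1 - 3.008264/13.363636)*100

77.4892 %


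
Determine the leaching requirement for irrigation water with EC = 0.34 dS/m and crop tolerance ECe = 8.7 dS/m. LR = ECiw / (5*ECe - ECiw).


LR = ECiw / (5*ECe - ECiw)
LR = 0.34 / (5*8.7 - 0.34)
LR = 0.34 / 43.1600

0.0079


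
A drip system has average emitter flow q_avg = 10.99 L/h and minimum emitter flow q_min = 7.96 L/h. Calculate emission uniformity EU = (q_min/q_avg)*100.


EU = (q_min/q_avg)*100 = (7.96/10.99)*100 = 72.4295%

72.4295 %


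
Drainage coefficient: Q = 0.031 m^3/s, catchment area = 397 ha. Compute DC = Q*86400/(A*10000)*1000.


DC = Q * 86400 / (A * 10000) * 1000
DC = 0.031 * 86400 / (397 * 10000) * 1000
DC = 2678400.0000 / 3970000

0.6747 mm/day


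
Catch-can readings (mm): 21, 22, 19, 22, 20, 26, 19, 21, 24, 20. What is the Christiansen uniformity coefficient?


mean = 21.400000 mm
MAD = 1.680000 mm
CU = (1 - 1.680000/21.400000)*100

92.1495 %


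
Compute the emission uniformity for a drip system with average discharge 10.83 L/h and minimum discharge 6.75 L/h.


EU = (q_min/q_avg)*100 = (6.75/10.83)*100 = 62.3269%

62.3269 %


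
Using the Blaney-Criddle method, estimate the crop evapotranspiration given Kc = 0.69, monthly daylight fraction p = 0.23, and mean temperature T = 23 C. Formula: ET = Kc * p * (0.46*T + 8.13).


ET = Kc * p * (0.46*T + 8.13)
ET = 0.69 * 0.23 * (0.46*23 + 8.13)
ET = 0.69 * 0.23 * 18.7100

2.9693 mm/day


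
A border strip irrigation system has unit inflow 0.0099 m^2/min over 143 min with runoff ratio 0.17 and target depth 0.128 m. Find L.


L = q*t/((1+r)*Z)
L = 0.0099*143/((1+0.17)*0.128)
L = 1.4157/0.14976

9.4531 m


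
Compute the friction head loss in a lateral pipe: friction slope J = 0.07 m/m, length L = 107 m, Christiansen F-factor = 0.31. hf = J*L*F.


hf = J * L * F = 0.07 * 107 * 0.31 = 2.3219 m

2.3219 m


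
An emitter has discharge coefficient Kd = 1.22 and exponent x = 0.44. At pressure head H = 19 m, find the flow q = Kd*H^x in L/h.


q = Kd * H^x = 1.22 * 19^0.44 = 1.22 * 3.653016

4.4567 L/h


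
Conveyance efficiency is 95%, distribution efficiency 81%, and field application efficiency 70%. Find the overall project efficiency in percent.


Ec = 0.95, Eb = 0.81, Ea = 0.7
E = 0.95 * 0.81 * 0.7 * 100 = 53.8650%

53.8650 %


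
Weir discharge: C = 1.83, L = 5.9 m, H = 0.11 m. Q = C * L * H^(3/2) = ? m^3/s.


Q = C * L * H^(3/2) = 1.83 * 5.9 * 0.11^1.5 = 1.83 * 5.9 * 0.036483

0.3939 m^3/s


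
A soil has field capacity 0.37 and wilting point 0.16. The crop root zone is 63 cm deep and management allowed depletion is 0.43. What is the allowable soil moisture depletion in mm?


SMD = (FC - PWP) * d * MAD * 10
SMD = (0.37 - 0.16) * 63 * 0.43 * 10
SMD = 0.2100 * 63 * 0.43 * 10

56.8890 mm


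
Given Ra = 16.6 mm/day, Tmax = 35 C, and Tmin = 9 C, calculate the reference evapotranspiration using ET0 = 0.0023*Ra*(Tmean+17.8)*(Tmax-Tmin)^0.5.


Tmean = (Tmax + Tmin)/2 = (35 + 9)/2 = 22.0
ET0 = 0.0023 * 16.6 * (22.0 + 17.8) * sqrt(35 - 9)
ET0 = 0.0023 * 16.6 * 39.8 * 5.099020

7.7483 mm/day


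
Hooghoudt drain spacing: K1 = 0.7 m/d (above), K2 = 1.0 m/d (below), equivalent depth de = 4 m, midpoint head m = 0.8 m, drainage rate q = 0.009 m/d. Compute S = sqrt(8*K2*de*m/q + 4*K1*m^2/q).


S^2 = 8*K2*de*m/q + 4*K1*m^2/q
S^2 = 8*1.0*4*0.8/0.009 + 4*0.7*0.8^2/0.009
S = sqrt(3043.5556)

55.1684 m


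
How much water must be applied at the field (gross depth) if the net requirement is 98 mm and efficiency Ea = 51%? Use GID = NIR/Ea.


Ea = 51% = 0.51
GID = NIR / Ea = 98 / 0.51 = 192.1569 mm

192.1569 mm


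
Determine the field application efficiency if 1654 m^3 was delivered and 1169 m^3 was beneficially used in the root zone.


Ea = V_root / V_field * 100 = 1169 / 1654 * 100 = 70.6771%

70.6771 %


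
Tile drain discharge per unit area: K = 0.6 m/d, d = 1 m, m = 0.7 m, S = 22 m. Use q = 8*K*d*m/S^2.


q = 8*K*d*m/S^2
q = 8*0.6*1*0.7/22^2
q = 3.3600 / 484

0.0069 m/d


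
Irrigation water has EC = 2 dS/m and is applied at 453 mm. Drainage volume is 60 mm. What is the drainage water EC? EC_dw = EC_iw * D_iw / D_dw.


EC_dw = EC_iw * D_iw / D_dw
EC_dw = 2 * 453 / 60
EC_dw = 906 / 60

15.1000 dS/m


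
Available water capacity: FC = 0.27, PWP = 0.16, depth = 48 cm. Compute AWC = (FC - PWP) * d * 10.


AWC = (FC - PWP) * d * 10
AWC = (0.27 - 0.16) * 48 * 10
AWC = 0.1100 * 48 * 10

52.8000 mm


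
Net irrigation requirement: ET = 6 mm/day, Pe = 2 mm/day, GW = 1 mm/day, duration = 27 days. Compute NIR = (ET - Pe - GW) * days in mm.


Daily deficit = ET - Pe - GW = 6 - 2 - 1 = 3 mm/day
NIR = 3 * 27 = 81 mm

81.0000 mm


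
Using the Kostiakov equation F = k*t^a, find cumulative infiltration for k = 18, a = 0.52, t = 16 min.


F = k * t^a = 18 * 16^0.52
F = 18 * 4.228072

76.1053 mm


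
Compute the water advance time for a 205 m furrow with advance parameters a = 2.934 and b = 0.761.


t = (L/a)^(1/b)
t = (205/2.934)^(1/0.761)
t = 69.870484^(1/0.761)

265.1633 min


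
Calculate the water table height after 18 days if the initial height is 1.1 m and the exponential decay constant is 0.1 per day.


m = m0 * exp(-k*t)
m = 1.1 * exp(-0.1 * 18)
m = 1.1 * exp(-1.8000)

0.1818 m


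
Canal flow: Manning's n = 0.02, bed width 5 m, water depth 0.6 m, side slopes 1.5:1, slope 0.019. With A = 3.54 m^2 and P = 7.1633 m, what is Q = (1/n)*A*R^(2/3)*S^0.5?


R = A/P = 3.54/7.1633 = 0.494186
Q = (1/0.02) * 3.54 * 0.494186^(2/3) * 0.019^0.5

15.2503 m^3/s


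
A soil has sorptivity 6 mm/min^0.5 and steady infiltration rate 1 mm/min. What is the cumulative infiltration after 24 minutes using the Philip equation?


F = S*sqrt(t) + A*t
F = 6*sqrt(24) + 1*24
F = 6*4.898979 + 24

53.3939 mm


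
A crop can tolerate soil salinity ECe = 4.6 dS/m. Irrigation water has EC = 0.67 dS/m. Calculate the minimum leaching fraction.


LR = ECiw / (5*ECe - ECiw)
LR = 0.67 / (5*4.6 - 0.67)
LR = 0.67 / 22.3300

0.0300


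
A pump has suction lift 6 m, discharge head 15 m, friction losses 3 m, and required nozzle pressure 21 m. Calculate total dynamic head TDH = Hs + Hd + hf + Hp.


TDH = Hs + Hd + hf + Hp = 6 + 15 + 3 + 21 = 45

45 m


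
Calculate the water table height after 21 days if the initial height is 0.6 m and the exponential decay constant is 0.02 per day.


m = m0 * exp(-k*t)
m = 0.6 * exp(-0.02 * 21)
m = 0.6 * exp(-0.4200)

0.3942 m


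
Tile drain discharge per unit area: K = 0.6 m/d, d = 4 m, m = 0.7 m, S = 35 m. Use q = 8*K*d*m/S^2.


q = 8*K*d*m/S^2
q = 8*0.6*4*0.7/35^2
q = 13.4400 / 1225

0.0110 m/d


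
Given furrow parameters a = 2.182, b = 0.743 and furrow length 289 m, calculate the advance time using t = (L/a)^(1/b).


t = (L/a)^(1/b)
t = (289/2.182)^(1/0.743)
t = 132.447296^(1/0.743)

717.8724 min


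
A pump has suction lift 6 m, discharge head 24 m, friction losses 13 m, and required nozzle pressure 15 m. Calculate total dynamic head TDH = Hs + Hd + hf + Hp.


TDH = Hs + Hd + hf + Hp = 6 + 24 + 13 + 15 = 58

58 m


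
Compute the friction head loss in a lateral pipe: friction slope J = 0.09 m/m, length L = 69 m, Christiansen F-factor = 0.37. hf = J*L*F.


hf = J * L * F = 0.09 * 69 * 0.37 = 2.2977 m

2.2977 m


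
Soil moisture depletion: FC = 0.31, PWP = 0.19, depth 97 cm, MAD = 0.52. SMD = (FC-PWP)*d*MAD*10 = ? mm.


SMD = (FC - PWP) * d * MAD * 10
SMD = (0.31 - 0.19) * 97 * 0.52 * 10
SMD = 0.1200 * 97 * 0.52 * 10

60.5280 mm


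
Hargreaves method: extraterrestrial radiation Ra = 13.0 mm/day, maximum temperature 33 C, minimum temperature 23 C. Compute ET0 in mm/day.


Tmean = (Tmax + Tmin)/2 = (33 + 23)/2 = 28.0
ET0 = 0.0023 * 13.0 * (28.0 + 17.8) * sqrt(33 - 23)
ET0 = 0.0023 * 13.0 * 45.8 * 3.162278

4.3305 mm/day


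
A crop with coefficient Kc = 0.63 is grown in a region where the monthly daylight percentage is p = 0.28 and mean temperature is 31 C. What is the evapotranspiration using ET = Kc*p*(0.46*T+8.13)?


ET = Kc * p * (0.46*T + 8.13)
ET = 0.63 * 0.28 * (0.46*31 + 8.13)
ET = 0.63 * 0.28 * 22.3900

3.9496 mm/day


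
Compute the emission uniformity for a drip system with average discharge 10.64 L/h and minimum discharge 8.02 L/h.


EU = (q_min/q_avg)*100 = (8.02/10.64)*100 = 75.3759%

75.3759 %


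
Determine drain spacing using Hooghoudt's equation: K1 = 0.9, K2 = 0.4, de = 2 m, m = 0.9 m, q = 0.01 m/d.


S^2 = 8*K2*de*m/q + 4*K1*m^2/q
S^2 = 8*0.4*2*0.9/0.01 + 4*0.9*0.9^2/0.01
S = sqrt(867.6000)

29.4551 m


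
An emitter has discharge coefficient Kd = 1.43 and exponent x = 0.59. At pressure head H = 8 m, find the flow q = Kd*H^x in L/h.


q = Kd * H^x = 1.43 * 8^0.59 = 1.43 * 3.410540

4.8771 L/h


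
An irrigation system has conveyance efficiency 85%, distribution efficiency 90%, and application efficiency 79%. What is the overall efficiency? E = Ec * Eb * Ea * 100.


Ec = 0.85, Eb = 0.9, Ea = 0.79
E = 0.85 * 0.9 * 0.79 * 100 = 60.4350%

60.4350 %


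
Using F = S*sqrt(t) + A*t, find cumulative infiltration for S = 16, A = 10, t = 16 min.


F = S*sqrt(t) + A*t
F = 16*sqrt(16) + 10*16
F = 16*4.000000 + 160

224.0000 mm


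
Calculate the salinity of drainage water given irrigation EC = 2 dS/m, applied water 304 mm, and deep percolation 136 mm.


EC_dw = EC_iw * D_iw / D_dw
EC_dw = 2 * 304 / 136
EC_dw = 608 / 136

4.4706 dS/m


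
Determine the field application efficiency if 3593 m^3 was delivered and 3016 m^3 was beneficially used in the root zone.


Ea = V_root / V_field * 100 = 3016 / 3593 * 100 = 83.9410%

83.9410 %


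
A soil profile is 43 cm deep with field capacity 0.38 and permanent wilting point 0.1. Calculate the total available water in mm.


AWC = (FC - PWP) * d * 10
AWC = (0.38 - 0.1) * 43 * 10
AWC = 0.2800 * 43 * 10

120.4000 mm
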